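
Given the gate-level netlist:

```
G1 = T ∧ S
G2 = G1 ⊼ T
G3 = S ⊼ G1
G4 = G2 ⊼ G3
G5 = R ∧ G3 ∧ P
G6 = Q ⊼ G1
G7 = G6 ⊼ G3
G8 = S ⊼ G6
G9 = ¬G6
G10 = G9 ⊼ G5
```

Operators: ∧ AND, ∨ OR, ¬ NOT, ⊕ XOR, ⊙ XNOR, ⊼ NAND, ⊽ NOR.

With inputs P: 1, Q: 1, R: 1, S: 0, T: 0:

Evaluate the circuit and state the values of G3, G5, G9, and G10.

G3 = 1, G5 = 1, G9 = 0, G10 = 1

G1 = T AND S = 0 AND 0 = 0
G3 = S NAND G1 = 0 NAND 0 = 1
G5 = R AND G3 AND P = 1 AND 1 AND 1 = 1
G6 = Q NAND G1 = 1 NAND 0 = 1
G9 = NOT G6 = NOT 1 = 0
G10 = G9 NAND G5 = 0 NAND 1 = 1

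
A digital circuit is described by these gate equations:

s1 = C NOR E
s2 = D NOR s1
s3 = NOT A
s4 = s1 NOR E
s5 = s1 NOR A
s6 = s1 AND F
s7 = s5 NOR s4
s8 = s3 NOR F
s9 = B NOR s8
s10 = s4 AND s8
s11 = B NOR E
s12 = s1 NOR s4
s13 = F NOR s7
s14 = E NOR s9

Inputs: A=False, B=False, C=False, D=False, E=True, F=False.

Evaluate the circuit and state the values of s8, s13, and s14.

s8 = False, s13 = True, s14 = False

s1 = C NOR E = False NOR True = False
s3 = NOT A = NOT False = True
s4 = s1 NOR E = False NOR True = False
s5 = s1 NOR A = False NOR False = True
s7 = s5 NOR s4 = True NOR False = False
s8 = s3 NOR F = True NOR False = False
s9 = B NOR s8 = False NOR False = True
s13 = F NOR s7 = False NOR False = True
s14 = E NOR s9 = True NOR True = False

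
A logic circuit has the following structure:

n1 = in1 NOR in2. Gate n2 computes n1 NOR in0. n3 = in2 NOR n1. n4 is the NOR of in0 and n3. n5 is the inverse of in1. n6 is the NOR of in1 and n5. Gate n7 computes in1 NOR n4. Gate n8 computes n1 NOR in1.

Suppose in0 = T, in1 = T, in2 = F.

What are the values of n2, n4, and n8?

n1 = in1 NOR in2 = T NOR F = F
n2 = n1 NOR in0 = F NOR T = F
n3 = in2 NOR n1 = F NOR F = T
n4 = in0 NOR n3 = T NOR T = F
n8 = n1 NOR in1 = F NOR T = F

n2 = F, n4 = F, n8 = F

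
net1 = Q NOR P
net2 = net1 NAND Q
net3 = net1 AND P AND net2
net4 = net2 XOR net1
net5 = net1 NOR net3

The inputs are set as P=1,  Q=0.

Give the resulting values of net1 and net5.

net1 = Q NOR P = 0 NOR 1 = 0
net2 = net1 NAND Q = 0 NAND 0 = 1
net3 = net1 AND P AND net2 = 0 AND 1 AND 1 = 0
net5 = net1 NOR net3 = 0 NOR 0 = 1

net1 = 0, net5 = 1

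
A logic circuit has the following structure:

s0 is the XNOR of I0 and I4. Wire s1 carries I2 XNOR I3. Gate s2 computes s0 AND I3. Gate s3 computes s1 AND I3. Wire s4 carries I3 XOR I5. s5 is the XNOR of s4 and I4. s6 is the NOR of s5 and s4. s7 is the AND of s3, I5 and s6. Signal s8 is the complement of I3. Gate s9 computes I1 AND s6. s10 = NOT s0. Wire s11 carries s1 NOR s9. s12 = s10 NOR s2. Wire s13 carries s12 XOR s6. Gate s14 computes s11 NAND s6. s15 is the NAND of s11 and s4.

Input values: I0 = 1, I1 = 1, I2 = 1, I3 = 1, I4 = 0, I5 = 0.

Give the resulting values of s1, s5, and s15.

s1 = 1, s5 = 0, s15 = 1

s1 = I2 XNOR I3 = 1 XNOR 1 = 1
s4 = I3 XOR I5 = 1 XOR 0 = 1
s5 = s4 XNOR I4 = 1 XNOR 0 = 0
s6 = s5 NOR s4 = 0 NOR 1 = 0
s9 = I1 AND s6 = 1 AND 0 = 0
s11 = s1 NOR s9 = 1 NOR 0 = 0
s15 = s11 NAND s4 = 0 NAND 1 = 1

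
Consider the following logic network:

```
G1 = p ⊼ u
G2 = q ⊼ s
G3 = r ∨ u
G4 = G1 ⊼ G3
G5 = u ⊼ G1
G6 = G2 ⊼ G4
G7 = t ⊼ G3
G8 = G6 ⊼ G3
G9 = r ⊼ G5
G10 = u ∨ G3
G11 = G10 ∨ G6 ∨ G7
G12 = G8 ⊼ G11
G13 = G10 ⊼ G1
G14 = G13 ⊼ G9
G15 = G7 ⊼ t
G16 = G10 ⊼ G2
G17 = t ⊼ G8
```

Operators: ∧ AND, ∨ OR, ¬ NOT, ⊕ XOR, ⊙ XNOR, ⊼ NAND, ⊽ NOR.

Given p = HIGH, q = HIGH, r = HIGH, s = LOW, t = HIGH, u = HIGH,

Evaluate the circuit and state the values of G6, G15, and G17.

G6 = LOW  G15 = HIGH  G17 = LOW

G1 = p NAND u = HIGH NAND HIGH = LOW
G2 = q NAND s = HIGH NAND LOW = HIGH
G3 = r OR u = HIGH OR HIGH = HIGH
G4 = G1 NAND G3 = LOW NAND HIGH = HIGH
G6 = G2 NAND G4 = HIGH NAND HIGH = LOW
G7 = t NAND G3 = HIGH NAND HIGH = LOW
G8 = G6 NAND G3 = LOW NAND HIGH = HIGH
G15 = G7 NAND t = LOW NAND HIGH = HIGH
G17 = t NAND G8 = HIGH NAND HIGH = LOW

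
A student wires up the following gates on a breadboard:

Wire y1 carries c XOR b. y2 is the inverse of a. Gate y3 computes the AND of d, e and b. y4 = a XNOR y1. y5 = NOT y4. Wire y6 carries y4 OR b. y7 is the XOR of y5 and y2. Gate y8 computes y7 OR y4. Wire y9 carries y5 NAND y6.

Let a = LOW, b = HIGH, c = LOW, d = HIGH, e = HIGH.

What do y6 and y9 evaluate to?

y6 = HIGH, y9 = LOW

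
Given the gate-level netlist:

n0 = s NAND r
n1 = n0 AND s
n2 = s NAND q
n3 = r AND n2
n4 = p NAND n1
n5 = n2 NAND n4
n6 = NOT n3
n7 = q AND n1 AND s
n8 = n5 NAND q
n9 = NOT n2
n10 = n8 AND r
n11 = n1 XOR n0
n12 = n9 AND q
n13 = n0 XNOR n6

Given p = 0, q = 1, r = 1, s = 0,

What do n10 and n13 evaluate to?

n10 = 1, n13 = 0

n0 = s NAND r = 0 NAND 1 = 1
n1 = n0 AND s = 1 AND 0 = 0
n2 = s NAND q = 0 NAND 1 = 1
n3 = r AND n2 = 1 AND 1 = 1
n4 = p NAND n1 = 0 NAND 0 = 1
n5 = n2 NAND n4 = 1 NAND 1 = 0
n6 = NOT n3 = NOT 1 = 0
n8 = n5 NAND q = 0 NAND 1 = 1
n10 = n8 AND r = 1 AND 1 = 1
n13 = n0 XNOR n6 = 1 XNOR 0 = 0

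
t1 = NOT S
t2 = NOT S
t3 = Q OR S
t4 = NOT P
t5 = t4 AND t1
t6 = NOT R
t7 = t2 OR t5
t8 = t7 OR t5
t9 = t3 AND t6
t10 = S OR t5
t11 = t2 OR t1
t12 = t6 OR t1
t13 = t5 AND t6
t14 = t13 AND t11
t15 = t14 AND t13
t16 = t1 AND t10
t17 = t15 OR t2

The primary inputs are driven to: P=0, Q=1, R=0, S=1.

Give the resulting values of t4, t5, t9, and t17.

t1 = NOT S = NOT 1 = 0
t2 = NOT S = NOT 1 = 0
t3 = Q OR S = 1 OR 1 = 1
t4 = NOT P = NOT 0 = 1
t5 = t4 AND t1 = 1 AND 0 = 0
t6 = NOT R = NOT 0 = 1
t9 = t3 AND t6 = 1 AND 1 = 1
t11 = t2 OR t1 = 0 OR 0 = 0
t13 = t5 AND t6 = 0 AND 1 = 0
t14 = t13 AND t11 = 0 AND 0 = 0
t15 = t14 AND t13 = 0 AND 0 = 0
t17 = t15 OR t2 = 0 OR 0 = 0

t4 = 1, t5 = 0, t9 = 1, t17 = 0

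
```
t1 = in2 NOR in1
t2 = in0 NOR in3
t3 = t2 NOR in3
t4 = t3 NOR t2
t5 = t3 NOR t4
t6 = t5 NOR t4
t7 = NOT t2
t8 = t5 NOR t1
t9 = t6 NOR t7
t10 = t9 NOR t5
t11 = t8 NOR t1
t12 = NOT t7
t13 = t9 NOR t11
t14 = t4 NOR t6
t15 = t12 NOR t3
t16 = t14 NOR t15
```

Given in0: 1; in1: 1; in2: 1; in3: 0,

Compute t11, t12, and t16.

t1 = in2 NOR in1 = 1 NOR 1 = 0
t2 = in0 NOR in3 = 1 NOR 0 = 0
t3 = t2 NOR in3 = 0 NOR 0 = 1
t4 = t3 NOR t2 = 1 NOR 0 = 0
t5 = t3 NOR t4 = 1 NOR 0 = 0
t6 = t5 NOR t4 = 0 NOR 0 = 1
t7 = NOT t2 = NOT 0 = 1
t8 = t5 NOR t1 = 0 NOR 0 = 1
t11 = t8 NOR t1 = 1 NOR 0 = 0
t12 = NOT t7 = NOT 1 = 0
t14 = t4 NOR t6 = 0 NOR 1 = 0
t15 = t12 NOR t3 = 0 NOR 1 = 0
t16 = t14 NOR t15 = 0 NOR 0 = 1

t11 = 0  t12 = 0  t16 = 1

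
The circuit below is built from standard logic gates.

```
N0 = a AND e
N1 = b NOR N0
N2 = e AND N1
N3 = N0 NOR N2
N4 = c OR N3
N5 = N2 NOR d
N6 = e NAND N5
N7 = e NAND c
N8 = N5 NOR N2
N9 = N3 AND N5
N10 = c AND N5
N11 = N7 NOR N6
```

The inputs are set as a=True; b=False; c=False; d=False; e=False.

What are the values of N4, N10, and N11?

N0 = a AND e = True AND False = False
N1 = b NOR N0 = False NOR False = True
N2 = e AND N1 = False AND True = False
N3 = N0 NOR N2 = False NOR False = True
N4 = c OR N3 = False OR True = True
N5 = N2 NOR d = False NOR False = True
N6 = e NAND N5 = False NAND True = True
N7 = e NAND c = False NAND False = True
N10 = c AND N5 = False AND True = False
N11 = N7 NOR N6 = True NOR True = False

N4 = True, N10 = False, N11 = False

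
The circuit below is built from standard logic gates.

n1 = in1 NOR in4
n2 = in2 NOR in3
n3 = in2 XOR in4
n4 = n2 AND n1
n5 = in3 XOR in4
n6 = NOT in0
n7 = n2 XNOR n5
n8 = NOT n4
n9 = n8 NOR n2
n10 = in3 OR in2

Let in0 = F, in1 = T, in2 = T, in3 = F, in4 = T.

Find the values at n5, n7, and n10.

n2 = in2 NOR in3 = T NOR F = F
n5 = in3 XOR in4 = F XOR T = T
n7 = n2 XNOR n5 = F XNOR T = F
n10 = in3 OR in2 = F OR T = T

n5 = T  n7 = F  n10 = T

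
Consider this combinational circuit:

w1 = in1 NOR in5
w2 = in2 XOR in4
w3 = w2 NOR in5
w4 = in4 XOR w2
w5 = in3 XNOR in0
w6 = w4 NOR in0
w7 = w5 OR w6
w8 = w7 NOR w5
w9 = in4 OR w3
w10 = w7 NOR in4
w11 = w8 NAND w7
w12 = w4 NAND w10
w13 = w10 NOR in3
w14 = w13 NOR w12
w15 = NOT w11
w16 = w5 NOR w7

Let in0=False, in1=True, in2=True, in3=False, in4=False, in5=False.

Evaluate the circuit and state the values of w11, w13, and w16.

w2 = in2 XOR in4 = True XOR False = True
w4 = in4 XOR w2 = False XOR True = True
w5 = in3 XNOR in0 = False XNOR False = True
w6 = w4 NOR in0 = True NOR False = False
w7 = w5 OR w6 = True OR False = True
w8 = w7 NOR w5 = True NOR True = False
w10 = w7 NOR in4 = True NOR False = False
w11 = w8 NAND w7 = False NAND True = True
w13 = w10 NOR in3 = False NOR False = True
w16 = w5 NOR w7 = True NOR True = False

w11 = True  w13 = True  w16 = False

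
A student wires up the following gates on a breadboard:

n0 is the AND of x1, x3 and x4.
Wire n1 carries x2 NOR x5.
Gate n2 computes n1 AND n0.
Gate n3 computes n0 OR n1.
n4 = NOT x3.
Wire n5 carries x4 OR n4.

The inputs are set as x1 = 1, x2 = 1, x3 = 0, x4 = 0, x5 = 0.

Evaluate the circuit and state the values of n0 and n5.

n0 = 0, n5 = 1

n0 = x1 AND x3 AND x4 = 1 AND 0 AND 0 = 0
n4 = NOT x3 = NOT 0 = 1
n5 = x4 OR n4 = 0 OR 1 = 1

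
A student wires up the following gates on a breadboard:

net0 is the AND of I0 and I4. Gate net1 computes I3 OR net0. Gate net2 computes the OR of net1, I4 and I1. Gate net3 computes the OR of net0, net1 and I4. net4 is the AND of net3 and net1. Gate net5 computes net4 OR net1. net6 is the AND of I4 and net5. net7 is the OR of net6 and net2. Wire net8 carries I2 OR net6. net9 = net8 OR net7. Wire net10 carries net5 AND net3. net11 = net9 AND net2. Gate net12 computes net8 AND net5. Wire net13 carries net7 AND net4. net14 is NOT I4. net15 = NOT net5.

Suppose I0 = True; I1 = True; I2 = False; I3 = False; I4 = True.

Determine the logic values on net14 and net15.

net0 = I0 AND I4 = True AND True = True
net1 = I3 OR net0 = False OR True = True
net3 = net0 OR net1 OR I4 = True OR True OR True = True
net4 = net3 AND net1 = True AND True = True
net5 = net4 OR net1 = True OR True = True
net14 = NOT I4 = NOT True = False
net15 = NOT net5 = NOT True = False

net14 = False, net15 = False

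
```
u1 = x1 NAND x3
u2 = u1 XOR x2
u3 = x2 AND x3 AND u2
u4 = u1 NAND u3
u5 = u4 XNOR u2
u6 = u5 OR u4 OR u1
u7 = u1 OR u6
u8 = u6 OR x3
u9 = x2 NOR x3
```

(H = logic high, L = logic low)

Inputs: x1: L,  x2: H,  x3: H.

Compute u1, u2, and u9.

u1 = H  u2 = L  u9 = L

u1 = x1 NAND x3 = L NAND H = H
u2 = u1 XOR x2 = H XOR H = L
u9 = x2 NOR x3 = H NOR H = L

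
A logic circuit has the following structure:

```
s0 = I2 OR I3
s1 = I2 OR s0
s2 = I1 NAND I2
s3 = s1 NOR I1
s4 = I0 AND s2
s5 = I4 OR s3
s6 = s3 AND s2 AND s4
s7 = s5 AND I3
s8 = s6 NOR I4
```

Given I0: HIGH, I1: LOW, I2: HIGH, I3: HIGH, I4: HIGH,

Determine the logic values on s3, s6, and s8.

s3 = LOW  s6 = LOW  s8 = LOW

s0 = I2 OR I3 = HIGH OR HIGH = HIGH
s1 = I2 OR s0 = HIGH OR HIGH = HIGH
s2 = I1 NAND I2 = LOW NAND HIGH = HIGH
s3 = s1 NOR I1 = HIGH NOR LOW = LOW
s4 = I0 AND s2 = HIGH AND HIGH = HIGH
s6 = s3 AND s2 AND s4 = LOW AND HIGH AND HIGH = LOW
s8 = s6 NOR I4 = LOW NOR HIGH = LOW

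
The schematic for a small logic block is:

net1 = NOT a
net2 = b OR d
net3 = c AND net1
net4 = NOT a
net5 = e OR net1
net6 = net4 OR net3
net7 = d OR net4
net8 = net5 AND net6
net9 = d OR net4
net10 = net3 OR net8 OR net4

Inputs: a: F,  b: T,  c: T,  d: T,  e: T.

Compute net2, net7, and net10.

net1 = NOT a = NOT F = T
net2 = b OR d = T OR T = T
net3 = c AND net1 = T AND T = T
net4 = NOT a = NOT F = T
net5 = e OR net1 = T OR T = T
net6 = net4 OR net3 = T OR T = T
net7 = d OR net4 = T OR T = T
net8 = net5 AND net6 = T AND T = T
net10 = net3 OR net8 OR net4 = T OR T OR T = T

net2 = T; net7 = T; net10 = T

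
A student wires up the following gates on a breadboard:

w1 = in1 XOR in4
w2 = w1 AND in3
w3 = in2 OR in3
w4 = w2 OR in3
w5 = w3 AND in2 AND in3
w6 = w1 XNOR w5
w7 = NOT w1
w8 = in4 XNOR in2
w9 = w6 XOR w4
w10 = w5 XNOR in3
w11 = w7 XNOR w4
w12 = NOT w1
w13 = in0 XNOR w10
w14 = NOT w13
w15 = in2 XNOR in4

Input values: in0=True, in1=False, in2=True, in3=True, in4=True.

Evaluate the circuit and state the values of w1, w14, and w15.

w1 = in1 XOR in4 = False XOR True = True
w3 = in2 OR in3 = True OR True = True
w5 = w3 AND in2 AND in3 = True AND True AND True = True
w10 = w5 XNOR in3 = True XNOR True = True
w13 = in0 XNOR w10 = True XNOR True = True
w14 = NOT w13 = NOT True = False
w15 = in2 XNOR in4 = True XNOR True = True

w1 = True, w14 = False, w15 = True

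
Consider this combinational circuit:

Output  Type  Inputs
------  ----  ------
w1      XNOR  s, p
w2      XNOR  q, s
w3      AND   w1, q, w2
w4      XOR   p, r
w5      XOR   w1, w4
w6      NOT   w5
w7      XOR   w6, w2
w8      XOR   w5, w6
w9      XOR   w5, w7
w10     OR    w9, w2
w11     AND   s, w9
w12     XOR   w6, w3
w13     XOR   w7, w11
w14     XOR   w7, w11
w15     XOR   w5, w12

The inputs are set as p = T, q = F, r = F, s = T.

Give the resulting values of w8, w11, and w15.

w8 = T, w11 = T, w15 = T

w1 = s XNOR p = T XNOR T = T
w2 = q XNOR s = F XNOR T = F
w3 = w1 AND q AND w2 = T AND F AND F = F
w4 = p XOR r = T XOR F = T
w5 = w1 XOR w4 = T XOR T = F
w6 = NOT w5 = NOT F = T
w7 = w6 XOR w2 = T XOR F = T
w8 = w5 XOR w6 = F XOR T = T
w9 = w5 XOR w7 = F XOR T = T
w11 = s AND w9 = T AND T = T
w12 = w6 XOR w3 = T XOR F = T
w15 = w5 XOR w12 = F XOR T = T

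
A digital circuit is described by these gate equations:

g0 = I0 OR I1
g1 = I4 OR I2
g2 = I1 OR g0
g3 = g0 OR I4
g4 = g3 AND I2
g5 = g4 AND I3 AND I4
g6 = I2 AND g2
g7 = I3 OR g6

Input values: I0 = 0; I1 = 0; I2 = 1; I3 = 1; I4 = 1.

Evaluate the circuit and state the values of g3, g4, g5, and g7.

g3 = 1  g4 = 1  g5 = 1  g7 = 1

g0 = I0 OR I1 = 0 OR 0 = 0
g2 = I1 OR g0 = 0 OR 0 = 0
g3 = g0 OR I4 = 0 OR 1 = 1
g4 = g3 AND I2 = 1 AND 1 = 1
g5 = g4 AND I3 AND I4 = 1 AND 1 AND 1 = 1
g6 = I2 AND g2 = 1 AND 0 = 0
g7 = I3 OR g6 = 1 OR 0 = 1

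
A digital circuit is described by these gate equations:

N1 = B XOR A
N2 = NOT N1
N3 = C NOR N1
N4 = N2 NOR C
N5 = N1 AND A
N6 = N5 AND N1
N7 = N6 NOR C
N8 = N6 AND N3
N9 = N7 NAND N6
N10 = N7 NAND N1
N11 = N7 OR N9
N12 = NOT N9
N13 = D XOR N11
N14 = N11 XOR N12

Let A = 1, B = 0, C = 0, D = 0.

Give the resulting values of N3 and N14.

N1 = B XOR A = 0 XOR 1 = 1
N3 = C NOR N1 = 0 NOR 1 = 0
N5 = N1 AND A = 1 AND 1 = 1
N6 = N5 AND N1 = 1 AND 1 = 1
N7 = N6 NOR C = 1 NOR 0 = 0
N9 = N7 NAND N6 = 0 NAND 1 = 1
N11 = N7 OR N9 = 0 OR 1 = 1
N12 = NOT N9 = NOT 1 = 0
N14 = N11 XOR N12 = 1 XOR 0 = 1

N3 = 0, N14 = 1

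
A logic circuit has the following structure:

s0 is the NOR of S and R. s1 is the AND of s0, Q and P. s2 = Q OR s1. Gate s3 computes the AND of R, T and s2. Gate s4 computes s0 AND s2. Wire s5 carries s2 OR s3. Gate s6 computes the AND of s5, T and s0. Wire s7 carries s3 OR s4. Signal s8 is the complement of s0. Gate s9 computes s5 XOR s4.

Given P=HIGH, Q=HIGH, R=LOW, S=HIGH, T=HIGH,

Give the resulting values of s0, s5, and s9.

s0 = LOW, s5 = HIGH, s9 = HIGH

s0 = S NOR R = HIGH NOR LOW = LOW
s1 = s0 AND Q AND P = LOW AND HIGH AND HIGH = LOW
s2 = Q OR s1 = HIGH OR LOW = HIGH
s3 = R AND T AND s2 = LOW AND HIGH AND HIGH = LOW
s4 = s0 AND s2 = LOW AND HIGH = LOW
s5 = s2 OR s3 = HIGH OR LOW = HIGH
s9 = s5 XOR s4 = HIGH XOR LOW = HIGH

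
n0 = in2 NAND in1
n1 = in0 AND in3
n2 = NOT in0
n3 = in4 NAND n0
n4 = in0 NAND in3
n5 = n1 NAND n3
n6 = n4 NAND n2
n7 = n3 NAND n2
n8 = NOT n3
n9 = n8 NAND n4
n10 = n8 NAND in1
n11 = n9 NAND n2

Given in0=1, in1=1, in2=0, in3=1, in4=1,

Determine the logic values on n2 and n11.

n2 = 0, n11 = 1

n0 = in2 NAND in1 = 0 NAND 1 = 1
n2 = NOT in0 = NOT 1 = 0
n3 = in4 NAND n0 = 1 NAND 1 = 0
n4 = in0 NAND in3 = 1 NAND 1 = 0
n8 = NOT n3 = NOT 0 = 1
n9 = n8 NAND n4 = 1 NAND 0 = 1
n11 = n9 NAND n2 = 1 NAND 0 = 1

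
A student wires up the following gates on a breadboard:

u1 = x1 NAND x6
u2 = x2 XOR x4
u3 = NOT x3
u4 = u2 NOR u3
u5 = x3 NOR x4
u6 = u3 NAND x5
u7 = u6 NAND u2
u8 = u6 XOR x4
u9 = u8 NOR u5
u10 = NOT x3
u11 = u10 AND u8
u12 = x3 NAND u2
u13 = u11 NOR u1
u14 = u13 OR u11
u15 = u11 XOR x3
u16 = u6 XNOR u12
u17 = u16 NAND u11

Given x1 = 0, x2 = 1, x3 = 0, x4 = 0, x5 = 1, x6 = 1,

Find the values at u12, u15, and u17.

u12 = 1; u15 = 0; u17 = 1

u2 = x2 XOR x4 = 1 XOR 0 = 1
u3 = NOT x3 = NOT 0 = 1
u6 = u3 NAND x5 = 1 NAND 1 = 0
u8 = u6 XOR x4 = 0 XOR 0 = 0
u10 = NOT x3 = NOT 0 = 1
u11 = u10 AND u8 = 1 AND 0 = 0
u12 = x3 NAND u2 = 0 NAND 1 = 1
u15 = u11 XOR x3 = 0 XOR 0 = 0
u16 = u6 XNOR u12 = 0 XNOR 1 = 0
u17 = u16 NAND u11 = 0 NAND 0 = 1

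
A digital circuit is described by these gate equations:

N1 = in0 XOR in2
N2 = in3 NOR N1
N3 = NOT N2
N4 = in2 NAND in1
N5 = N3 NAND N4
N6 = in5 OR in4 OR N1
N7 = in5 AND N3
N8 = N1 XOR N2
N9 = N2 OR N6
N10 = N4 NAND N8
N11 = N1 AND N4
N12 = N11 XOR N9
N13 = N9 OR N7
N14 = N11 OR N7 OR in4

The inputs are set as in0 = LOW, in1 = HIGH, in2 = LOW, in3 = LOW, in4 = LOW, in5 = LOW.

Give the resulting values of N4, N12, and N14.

N1 = in0 XOR in2 = LOW XOR LOW = LOW
N2 = in3 NOR N1 = LOW NOR LOW = HIGH
N3 = NOT N2 = NOT HIGH = LOW
N4 = in2 NAND in1 = LOW NAND HIGH = HIGH
N6 = in5 OR in4 OR N1 = LOW OR LOW OR LOW = LOW
N7 = in5 AND N3 = LOW AND LOW = LOW
N9 = N2 OR N6 = HIGH OR LOW = HIGH
N11 = N1 AND N4 = LOW AND HIGH = LOW
N12 = N11 XOR N9 = LOW XOR HIGH = HIGH
N14 = N11 OR N7 OR in4 = LOW OR LOW OR LOW = LOW

N4 = HIGH, N12 = HIGH, N14 = LOW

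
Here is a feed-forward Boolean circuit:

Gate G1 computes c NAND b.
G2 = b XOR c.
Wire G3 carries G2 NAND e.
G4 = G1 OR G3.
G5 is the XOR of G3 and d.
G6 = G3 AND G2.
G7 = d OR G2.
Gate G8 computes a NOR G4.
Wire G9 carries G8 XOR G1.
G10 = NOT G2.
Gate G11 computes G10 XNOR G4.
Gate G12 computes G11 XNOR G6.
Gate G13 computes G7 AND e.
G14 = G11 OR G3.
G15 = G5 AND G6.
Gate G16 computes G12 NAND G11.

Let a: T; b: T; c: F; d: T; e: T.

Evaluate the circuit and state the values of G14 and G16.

G1 = c NAND b = F NAND T = T
G2 = b XOR c = T XOR F = T
G3 = G2 NAND e = T NAND T = F
G4 = G1 OR G3 = T OR F = T
G6 = G3 AND G2 = F AND T = F
G10 = NOT G2 = NOT T = F
G11 = G10 XNOR G4 = F XNOR T = F
G12 = G11 XNOR G6 = F XNOR F = T
G14 = G11 OR G3 = F OR F = F
G16 = G12 NAND G11 = T NAND F = T

G14 = F; G16 = T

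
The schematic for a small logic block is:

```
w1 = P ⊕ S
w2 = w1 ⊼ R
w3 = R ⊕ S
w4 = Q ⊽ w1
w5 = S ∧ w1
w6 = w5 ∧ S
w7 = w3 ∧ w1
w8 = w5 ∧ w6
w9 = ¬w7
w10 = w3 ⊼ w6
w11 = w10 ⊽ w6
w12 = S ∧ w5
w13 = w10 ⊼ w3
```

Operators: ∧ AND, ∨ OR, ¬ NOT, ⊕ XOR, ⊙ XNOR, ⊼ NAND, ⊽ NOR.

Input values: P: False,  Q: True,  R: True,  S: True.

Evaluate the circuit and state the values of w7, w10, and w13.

w1 = P XOR S = False XOR True = True
w3 = R XOR S = True XOR True = False
w5 = S AND w1 = True AND True = True
w6 = w5 AND S = True AND True = True
w7 = w3 AND w1 = False AND True = False
w10 = w3 NAND w6 = False NAND True = True
w13 = w10 NAND w3 = True NAND False = True

w7 = False, w10 = True, w13 = True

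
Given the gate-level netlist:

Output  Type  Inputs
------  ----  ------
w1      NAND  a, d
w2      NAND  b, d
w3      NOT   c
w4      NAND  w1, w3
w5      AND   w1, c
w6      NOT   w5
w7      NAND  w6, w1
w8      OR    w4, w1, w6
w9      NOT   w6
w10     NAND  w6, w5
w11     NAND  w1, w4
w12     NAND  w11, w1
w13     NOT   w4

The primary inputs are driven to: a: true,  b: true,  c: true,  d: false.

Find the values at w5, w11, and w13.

w1 = a NAND d = true NAND false = true
w3 = NOT c = NOT true = false
w4 = w1 NAND w3 = true NAND false = true
w5 = w1 AND c = true AND true = true
w11 = w1 NAND w4 = true NAND true = false
w13 = NOT w4 = NOT true = false

w5 = true; w11 = false; w13 = false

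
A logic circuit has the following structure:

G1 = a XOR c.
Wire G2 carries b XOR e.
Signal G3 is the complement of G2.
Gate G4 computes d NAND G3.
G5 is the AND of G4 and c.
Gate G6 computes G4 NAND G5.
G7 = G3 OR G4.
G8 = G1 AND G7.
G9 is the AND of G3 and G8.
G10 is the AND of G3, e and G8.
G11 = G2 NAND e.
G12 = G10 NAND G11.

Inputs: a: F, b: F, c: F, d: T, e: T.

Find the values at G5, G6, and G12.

G5 = F, G6 = T, G12 = T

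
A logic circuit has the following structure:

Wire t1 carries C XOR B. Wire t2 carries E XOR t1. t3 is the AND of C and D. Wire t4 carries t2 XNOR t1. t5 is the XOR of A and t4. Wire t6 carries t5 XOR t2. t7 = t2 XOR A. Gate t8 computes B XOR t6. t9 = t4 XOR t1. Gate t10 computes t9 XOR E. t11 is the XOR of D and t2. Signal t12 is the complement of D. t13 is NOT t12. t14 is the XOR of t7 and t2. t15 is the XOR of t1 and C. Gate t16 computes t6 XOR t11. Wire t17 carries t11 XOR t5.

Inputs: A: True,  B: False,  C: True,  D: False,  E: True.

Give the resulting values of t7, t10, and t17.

t7 = True  t10 = False  t17 = True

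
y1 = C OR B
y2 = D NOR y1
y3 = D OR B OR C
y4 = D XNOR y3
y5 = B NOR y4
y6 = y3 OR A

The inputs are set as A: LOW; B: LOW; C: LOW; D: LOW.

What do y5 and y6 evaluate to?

y3 = D OR B OR C = LOW OR LOW OR LOW = LOW
y4 = D XNOR y3 = LOW XNOR LOW = HIGH
y5 = B NOR y4 = LOW NOR HIGH = LOW
y6 = y3 OR A = LOW OR LOW = LOW

y5 = LOW; y6 = LOW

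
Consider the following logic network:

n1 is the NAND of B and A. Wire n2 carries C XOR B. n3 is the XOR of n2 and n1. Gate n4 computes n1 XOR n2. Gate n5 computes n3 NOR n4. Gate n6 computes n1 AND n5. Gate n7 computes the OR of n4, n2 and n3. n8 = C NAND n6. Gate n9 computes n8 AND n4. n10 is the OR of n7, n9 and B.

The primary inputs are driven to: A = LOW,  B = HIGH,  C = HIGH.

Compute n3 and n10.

n3 = HIGH, n10 = HIGH

n1 = B NAND A = HIGH NAND LOW = HIGH
n2 = C XOR B = HIGH XOR HIGH = LOW
n3 = n2 XOR n1 = LOW XOR HIGH = HIGH
n4 = n1 XOR n2 = HIGH XOR LOW = HIGH
n5 = n3 NOR n4 = HIGH NOR HIGH = LOW
n6 = n1 AND n5 = HIGH AND LOW = LOW
n7 = n4 OR n2 OR n3 = HIGH OR LOW OR HIGH = HIGH
n8 = C NAND n6 = HIGH NAND LOW = HIGH
n9 = n8 AND n4 = HIGH AND HIGH = HIGH
n10 = n7 OR n9 OR B = HIGH OR HIGH OR HIGH = HIGH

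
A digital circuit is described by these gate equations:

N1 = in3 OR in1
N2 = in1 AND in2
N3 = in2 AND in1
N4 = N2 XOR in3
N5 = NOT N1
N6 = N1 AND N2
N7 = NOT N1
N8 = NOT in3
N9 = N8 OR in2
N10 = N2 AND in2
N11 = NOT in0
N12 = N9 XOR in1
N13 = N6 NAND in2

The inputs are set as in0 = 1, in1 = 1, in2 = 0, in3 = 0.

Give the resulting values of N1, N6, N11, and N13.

N1 = 1, N6 = 0, N11 = 0, N13 = 1

N1 = in3 OR in1 = 0 OR 1 = 1
N2 = in1 AND in2 = 1 AND 0 = 0
N6 = N1 AND N2 = 1 AND 0 = 0
N11 = NOT in0 = NOT 1 = 0
N13 = N6 NAND in2 = 0 NAND 0 = 1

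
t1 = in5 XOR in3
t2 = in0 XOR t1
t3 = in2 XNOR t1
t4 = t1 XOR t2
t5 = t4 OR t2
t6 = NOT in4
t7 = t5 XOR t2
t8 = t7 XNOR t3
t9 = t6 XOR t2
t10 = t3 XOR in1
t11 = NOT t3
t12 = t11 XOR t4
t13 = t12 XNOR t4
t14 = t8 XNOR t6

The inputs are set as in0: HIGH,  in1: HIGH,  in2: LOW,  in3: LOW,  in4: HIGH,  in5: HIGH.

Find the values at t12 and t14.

t12 = LOW; t14 = HIGH

t1 = in5 XOR in3 = HIGH XOR LOW = HIGH
t2 = in0 XOR t1 = HIGH XOR HIGH = LOW
t3 = in2 XNOR t1 = LOW XNOR HIGH = LOW
t4 = t1 XOR t2 = HIGH XOR LOW = HIGH
t5 = t4 OR t2 = HIGH OR LOW = HIGH
t6 = NOT in4 = NOT HIGH = LOW
t7 = t5 XOR t2 = HIGH XOR LOW = HIGH
t8 = t7 XNOR t3 = HIGH XNOR LOW = LOW
t11 = NOT t3 = NOT LOW = HIGH
t12 = t11 XOR t4 = HIGH XOR HIGH = LOW
t14 = t8 XNOR t6 = LOW XNOR LOW = HIGH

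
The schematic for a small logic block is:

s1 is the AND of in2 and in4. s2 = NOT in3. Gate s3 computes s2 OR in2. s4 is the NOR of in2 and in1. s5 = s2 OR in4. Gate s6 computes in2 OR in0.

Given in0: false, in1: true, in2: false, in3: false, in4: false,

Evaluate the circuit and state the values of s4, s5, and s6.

s2 = NOT in3 = NOT false = true
s4 = in2 NOR in1 = false NOR true = false
s5 = s2 OR in4 = true OR false = true
s6 = in2 OR in0 = false OR false = false

s4 = false; s5 = true; s6 = false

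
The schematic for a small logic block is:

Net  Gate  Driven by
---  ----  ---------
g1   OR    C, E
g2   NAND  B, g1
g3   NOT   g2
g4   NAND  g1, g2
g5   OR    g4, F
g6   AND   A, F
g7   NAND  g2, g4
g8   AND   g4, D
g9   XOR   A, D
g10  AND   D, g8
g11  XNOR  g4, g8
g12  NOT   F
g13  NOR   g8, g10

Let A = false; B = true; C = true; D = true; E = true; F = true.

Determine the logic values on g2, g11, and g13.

g1 = C OR E = true OR true = true
g2 = B NAND g1 = true NAND true = false
g4 = g1 NAND g2 = true NAND false = true
g8 = g4 AND D = true AND true = true
g10 = D AND g8 = true AND true = true
g11 = g4 XNOR g8 = true XNOR true = true
g13 = g8 NOR g10 = true NOR true = false

g2 = false; g11 = true; g13 = false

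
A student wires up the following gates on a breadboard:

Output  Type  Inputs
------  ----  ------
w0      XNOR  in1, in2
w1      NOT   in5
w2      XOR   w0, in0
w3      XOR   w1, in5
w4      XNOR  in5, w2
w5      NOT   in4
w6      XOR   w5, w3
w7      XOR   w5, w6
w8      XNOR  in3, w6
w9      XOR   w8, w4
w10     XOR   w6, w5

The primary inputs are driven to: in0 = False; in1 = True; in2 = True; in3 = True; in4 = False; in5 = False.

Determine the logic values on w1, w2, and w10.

w1 = True, w2 = True, w10 = True

w0 = in1 XNOR in2 = True XNOR True = True
w1 = NOT in5 = NOT False = True
w2 = w0 XOR in0 = True XOR False = True
w3 = w1 XOR in5 = True XOR False = True
w5 = NOT in4 = NOT False = True
w6 = w5 XOR w3 = True XOR True = False
w10 = w6 XOR w5 = False XOR True = True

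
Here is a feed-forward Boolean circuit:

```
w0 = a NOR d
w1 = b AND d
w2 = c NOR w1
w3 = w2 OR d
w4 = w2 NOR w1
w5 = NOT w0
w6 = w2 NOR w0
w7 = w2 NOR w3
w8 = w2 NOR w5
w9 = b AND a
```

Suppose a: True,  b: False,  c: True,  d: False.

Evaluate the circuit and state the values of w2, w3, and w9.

w2 = False  w3 = False  w9 = False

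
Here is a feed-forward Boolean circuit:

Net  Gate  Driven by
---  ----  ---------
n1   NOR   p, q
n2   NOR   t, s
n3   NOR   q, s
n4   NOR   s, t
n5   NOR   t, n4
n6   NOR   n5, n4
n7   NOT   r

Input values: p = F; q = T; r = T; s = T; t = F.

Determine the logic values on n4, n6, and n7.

n4 = s NOR t = T NOR F = F
n5 = t NOR n4 = F NOR F = T
n6 = n5 NOR n4 = T NOR F = F
n7 = NOT r = NOT T = F

n4 = F; n6 = F; n7 = F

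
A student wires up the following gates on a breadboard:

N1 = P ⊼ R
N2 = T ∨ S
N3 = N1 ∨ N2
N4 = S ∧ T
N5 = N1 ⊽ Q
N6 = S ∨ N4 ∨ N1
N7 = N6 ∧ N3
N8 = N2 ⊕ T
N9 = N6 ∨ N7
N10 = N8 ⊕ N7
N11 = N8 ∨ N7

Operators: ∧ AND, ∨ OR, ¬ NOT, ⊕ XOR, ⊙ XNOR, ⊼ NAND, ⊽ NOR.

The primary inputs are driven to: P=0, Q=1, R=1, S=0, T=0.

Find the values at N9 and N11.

N9 = 1, N11 = 1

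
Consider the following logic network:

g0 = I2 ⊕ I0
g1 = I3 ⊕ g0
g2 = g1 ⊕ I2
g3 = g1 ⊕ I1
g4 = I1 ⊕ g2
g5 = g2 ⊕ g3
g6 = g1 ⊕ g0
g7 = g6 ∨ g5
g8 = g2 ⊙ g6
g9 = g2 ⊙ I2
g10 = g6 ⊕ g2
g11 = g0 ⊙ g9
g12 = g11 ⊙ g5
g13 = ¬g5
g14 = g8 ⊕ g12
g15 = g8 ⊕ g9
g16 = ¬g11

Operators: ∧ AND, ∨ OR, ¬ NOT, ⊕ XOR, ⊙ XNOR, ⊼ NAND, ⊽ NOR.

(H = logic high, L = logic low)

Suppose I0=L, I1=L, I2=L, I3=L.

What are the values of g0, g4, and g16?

g0 = L, g4 = L, g16 = H

g0 = I2 XOR I0 = L XOR L = L
g1 = I3 XOR g0 = L XOR L = L
g2 = g1 XOR I2 = L XOR L = L
g4 = I1 XOR g2 = L XOR L = L
g9 = g2 XNOR I2 = L XNOR L = H
g11 = g0 XNOR g9 = L XNOR H = L
g16 = NOT g11 = NOT L = H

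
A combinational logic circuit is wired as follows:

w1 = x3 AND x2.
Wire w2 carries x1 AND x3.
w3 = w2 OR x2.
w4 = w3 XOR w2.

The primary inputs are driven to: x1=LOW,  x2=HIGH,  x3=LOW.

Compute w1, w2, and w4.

w1 = x3 AND x2 = LOW AND HIGH = LOW
w2 = x1 AND x3 = LOW AND LOW = LOW
w3 = w2 OR x2 = LOW OR HIGH = HIGH
w4 = w3 XOR w2 = HIGH XOR LOW = HIGH

w1 = LOW; w2 = LOW; w4 = HIGH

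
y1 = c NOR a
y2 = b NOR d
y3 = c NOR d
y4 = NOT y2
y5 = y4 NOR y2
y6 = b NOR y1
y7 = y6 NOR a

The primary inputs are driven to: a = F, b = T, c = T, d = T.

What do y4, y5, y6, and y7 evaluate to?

y1 = c NOR a = T NOR F = F
y2 = b NOR d = T NOR T = F
y4 = NOT y2 = NOT F = T
y5 = y4 NOR y2 = T NOR F = F
y6 = b NOR y1 = T NOR F = F
y7 = y6 NOR a = F NOR F = T

y4 = T  y5 = F  y6 = F  y7 = T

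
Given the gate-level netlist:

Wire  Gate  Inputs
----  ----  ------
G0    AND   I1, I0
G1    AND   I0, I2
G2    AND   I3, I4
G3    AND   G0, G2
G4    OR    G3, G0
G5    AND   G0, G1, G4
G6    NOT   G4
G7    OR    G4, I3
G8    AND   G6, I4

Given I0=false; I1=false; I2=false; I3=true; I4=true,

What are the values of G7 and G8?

G7 = true, G8 = true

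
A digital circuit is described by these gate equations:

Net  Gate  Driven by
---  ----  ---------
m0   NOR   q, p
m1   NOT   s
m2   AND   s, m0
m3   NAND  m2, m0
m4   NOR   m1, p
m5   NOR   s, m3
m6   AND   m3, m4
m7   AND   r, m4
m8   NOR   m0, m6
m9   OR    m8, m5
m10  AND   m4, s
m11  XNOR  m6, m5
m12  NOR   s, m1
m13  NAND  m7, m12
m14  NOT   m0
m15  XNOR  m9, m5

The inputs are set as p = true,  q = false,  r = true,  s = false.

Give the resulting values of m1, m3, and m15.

m1 = true; m3 = true; m15 = false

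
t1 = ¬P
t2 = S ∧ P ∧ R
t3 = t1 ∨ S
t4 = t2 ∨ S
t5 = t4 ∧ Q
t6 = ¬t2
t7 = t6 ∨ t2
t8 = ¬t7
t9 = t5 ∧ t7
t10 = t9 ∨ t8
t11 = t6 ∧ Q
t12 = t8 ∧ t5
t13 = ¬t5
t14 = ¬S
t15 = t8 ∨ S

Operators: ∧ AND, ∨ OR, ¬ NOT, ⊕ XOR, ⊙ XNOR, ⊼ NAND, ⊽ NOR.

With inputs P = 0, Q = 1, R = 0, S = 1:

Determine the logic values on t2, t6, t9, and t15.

t2 = S AND P AND R = 1 AND 0 AND 0 = 0
t4 = t2 OR S = 0 OR 1 = 1
t5 = t4 AND Q = 1 AND 1 = 1
t6 = NOT t2 = NOT 0 = 1
t7 = t6 OR t2 = 1 OR 0 = 1
t8 = NOT t7 = NOT 1 = 0
t9 = t5 AND t7 = 1 AND 1 = 1
t15 = t8 OR S = 0 OR 1 = 1

t2 = 0; t6 = 1; t9 = 1; t15 = 1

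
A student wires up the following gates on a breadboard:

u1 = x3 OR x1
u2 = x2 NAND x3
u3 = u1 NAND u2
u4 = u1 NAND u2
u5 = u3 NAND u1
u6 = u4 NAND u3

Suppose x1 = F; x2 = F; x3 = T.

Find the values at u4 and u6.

u4 = F, u6 = T

u1 = x3 OR x1 = T OR F = T
u2 = x2 NAND x3 = F NAND T = T
u3 = u1 NAND u2 = T NAND T = F
u4 = u1 NAND u2 = T NAND T = F
u6 = u4 NAND u3 = F NAND F = T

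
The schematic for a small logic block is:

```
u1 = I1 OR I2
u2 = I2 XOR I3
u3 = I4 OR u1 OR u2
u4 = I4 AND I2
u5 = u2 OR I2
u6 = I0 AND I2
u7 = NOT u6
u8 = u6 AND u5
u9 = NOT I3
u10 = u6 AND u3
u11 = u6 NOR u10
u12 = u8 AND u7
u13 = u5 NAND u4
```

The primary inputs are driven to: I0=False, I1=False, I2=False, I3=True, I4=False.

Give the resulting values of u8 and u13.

u8 = False, u13 = True

u2 = I2 XOR I3 = False XOR True = True
u4 = I4 AND I2 = False AND False = False
u5 = u2 OR I2 = True OR False = True
u6 = I0 AND I2 = False AND False = False
u8 = u6 AND u5 = False AND True = False
u13 = u5 NAND u4 = True NAND False = True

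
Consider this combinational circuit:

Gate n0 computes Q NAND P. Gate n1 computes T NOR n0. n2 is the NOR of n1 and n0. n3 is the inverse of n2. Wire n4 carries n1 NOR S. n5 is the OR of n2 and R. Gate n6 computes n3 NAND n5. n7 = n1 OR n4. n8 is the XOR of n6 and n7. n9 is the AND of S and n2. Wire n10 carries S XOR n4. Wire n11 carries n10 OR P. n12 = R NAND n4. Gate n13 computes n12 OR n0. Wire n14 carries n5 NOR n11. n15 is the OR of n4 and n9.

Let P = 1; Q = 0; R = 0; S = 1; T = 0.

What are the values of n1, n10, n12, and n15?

n1 = 0; n10 = 1; n12 = 1; n15 = 0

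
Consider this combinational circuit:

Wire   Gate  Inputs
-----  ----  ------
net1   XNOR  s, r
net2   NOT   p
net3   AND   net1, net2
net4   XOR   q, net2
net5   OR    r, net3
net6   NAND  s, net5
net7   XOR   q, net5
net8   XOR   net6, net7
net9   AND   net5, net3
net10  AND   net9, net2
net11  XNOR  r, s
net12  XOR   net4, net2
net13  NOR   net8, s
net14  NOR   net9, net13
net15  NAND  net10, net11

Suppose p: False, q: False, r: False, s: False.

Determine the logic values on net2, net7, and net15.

net2 = True  net7 = True  net15 = False

net1 = s XNOR r = False XNOR False = True
net2 = NOT p = NOT False = True
net3 = net1 AND net2 = True AND True = True
net5 = r OR net3 = False OR True = True
net7 = q XOR net5 = False XOR True = True
net9 = net5 AND net3 = True AND True = True
net10 = net9 AND net2 = True AND True = True
net11 = r XNOR s = False XNOR False = True
net15 = net10 NAND net11 = True NAND True = False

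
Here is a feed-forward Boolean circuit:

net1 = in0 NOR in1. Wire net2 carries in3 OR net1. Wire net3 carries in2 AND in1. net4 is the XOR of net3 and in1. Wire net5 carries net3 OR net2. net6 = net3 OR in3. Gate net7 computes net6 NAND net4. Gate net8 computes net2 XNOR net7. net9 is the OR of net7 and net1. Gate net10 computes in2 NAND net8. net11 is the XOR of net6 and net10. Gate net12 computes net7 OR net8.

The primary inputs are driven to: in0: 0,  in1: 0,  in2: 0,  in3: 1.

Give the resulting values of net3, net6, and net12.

net3 = 0, net6 = 1, net12 = 1

net1 = in0 NOR in1 = 0 NOR 0 = 1
net2 = in3 OR net1 = 1 OR 1 = 1
net3 = in2 AND in1 = 0 AND 0 = 0
net4 = net3 XOR in1 = 0 XOR 0 = 0
net6 = net3 OR in3 = 0 OR 1 = 1
net7 = net6 NAND net4 = 1 NAND 0 = 1
net8 = net2 XNOR net7 = 1 XNOR 1 = 1
net12 = net7 OR net8 = 1 OR 1 = 1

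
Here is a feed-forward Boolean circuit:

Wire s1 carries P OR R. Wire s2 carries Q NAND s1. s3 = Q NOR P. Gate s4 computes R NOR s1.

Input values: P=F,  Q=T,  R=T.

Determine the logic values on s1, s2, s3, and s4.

s1 = T; s2 = F; s3 = F; s4 = F

s1 = P OR R = F OR T = T
s2 = Q NAND s1 = T NAND T = F
s3 = Q NOR P = T NOR F = F
s4 = R NOR s1 = T NOR T = F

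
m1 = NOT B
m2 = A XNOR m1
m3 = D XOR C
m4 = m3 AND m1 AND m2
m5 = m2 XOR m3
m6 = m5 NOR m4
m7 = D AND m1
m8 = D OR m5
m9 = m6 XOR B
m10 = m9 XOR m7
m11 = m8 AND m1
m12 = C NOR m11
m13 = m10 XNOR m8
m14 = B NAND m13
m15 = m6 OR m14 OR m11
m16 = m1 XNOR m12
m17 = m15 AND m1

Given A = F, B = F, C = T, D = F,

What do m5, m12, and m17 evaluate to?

m5 = T, m12 = F, m17 = T

m1 = NOT B = NOT F = T
m2 = A XNOR m1 = F XNOR T = F
m3 = D XOR C = F XOR T = T
m4 = m3 AND m1 AND m2 = T AND T AND F = F
m5 = m2 XOR m3 = F XOR T = T
m6 = m5 NOR m4 = T NOR F = F
m7 = D AND m1 = F AND T = F
m8 = D OR m5 = F OR T = T
m9 = m6 XOR B = F XOR F = F
m10 = m9 XOR m7 = F XOR F = F
m11 = m8 AND m1 = T AND T = T
m12 = C NOR m11 = T NOR T = F
m13 = m10 XNOR m8 = F XNOR T = F
m14 = B NAND m13 = F NAND F = T
m15 = m6 OR m14 OR m11 = F OR T OR T = T
m17 = m15 AND m1 = T AND T = T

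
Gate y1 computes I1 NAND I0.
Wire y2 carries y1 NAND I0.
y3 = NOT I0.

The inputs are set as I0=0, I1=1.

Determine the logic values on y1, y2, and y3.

y1 = 1  y2 = 1  y3 = 1

y1 = I1 NAND I0 = 1 NAND 0 = 1
y2 = y1 NAND I0 = 1 NAND 0 = 1
y3 = NOT I0 = NOT 0 = 1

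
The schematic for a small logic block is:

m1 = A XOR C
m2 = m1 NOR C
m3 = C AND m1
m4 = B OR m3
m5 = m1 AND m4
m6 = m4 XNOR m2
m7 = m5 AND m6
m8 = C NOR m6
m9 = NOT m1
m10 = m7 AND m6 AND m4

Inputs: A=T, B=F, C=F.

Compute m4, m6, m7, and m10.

m1 = A XOR C = T XOR F = T
m2 = m1 NOR C = T NOR F = F
m3 = C AND m1 = F AND T = F
m4 = B OR m3 = F OR F = F
m5 = m1 AND m4 = T AND F = F
m6 = m4 XNOR m2 = F XNOR F = T
m7 = m5 AND m6 = F AND T = F
m10 = m7 AND m6 AND m4 = F AND T AND F = F

m4 = F; m6 = T; m7 = F; m10 = F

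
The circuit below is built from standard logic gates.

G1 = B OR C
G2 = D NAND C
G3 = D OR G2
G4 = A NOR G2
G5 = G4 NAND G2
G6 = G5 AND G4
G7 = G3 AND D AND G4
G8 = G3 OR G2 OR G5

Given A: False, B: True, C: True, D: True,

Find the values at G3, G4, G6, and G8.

G2 = D NAND C = True NAND True = False
G3 = D OR G2 = True OR False = True
G4 = A NOR G2 = False NOR False = True
G5 = G4 NAND G2 = True NAND False = True
G6 = G5 AND G4 = True AND True = True
G8 = G3 OR G2 OR G5 = True OR False OR True = True

G3 = True; G4 = True; G6 = True; G8 = True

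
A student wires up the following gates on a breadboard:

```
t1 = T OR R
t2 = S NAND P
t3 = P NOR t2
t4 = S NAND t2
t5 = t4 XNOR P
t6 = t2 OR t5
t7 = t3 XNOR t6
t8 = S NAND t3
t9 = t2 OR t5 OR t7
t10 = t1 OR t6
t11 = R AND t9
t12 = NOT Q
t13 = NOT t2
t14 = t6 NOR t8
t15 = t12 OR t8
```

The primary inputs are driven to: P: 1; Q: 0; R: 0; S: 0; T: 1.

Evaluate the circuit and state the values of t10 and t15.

t10 = 1, t15 = 1

t1 = T OR R = 1 OR 0 = 1
t2 = S NAND P = 0 NAND 1 = 1
t3 = P NOR t2 = 1 NOR 1 = 0
t4 = S NAND t2 = 0 NAND 1 = 1
t5 = t4 XNOR P = 1 XNOR 1 = 1
t6 = t2 OR t5 = 1 OR 1 = 1
t8 = S NAND t3 = 0 NAND 0 = 1
t10 = t1 OR t6 = 1 OR 1 = 1
t12 = NOT Q = NOT 0 = 1
t15 = t12 OR t8 = 1 OR 1 = 1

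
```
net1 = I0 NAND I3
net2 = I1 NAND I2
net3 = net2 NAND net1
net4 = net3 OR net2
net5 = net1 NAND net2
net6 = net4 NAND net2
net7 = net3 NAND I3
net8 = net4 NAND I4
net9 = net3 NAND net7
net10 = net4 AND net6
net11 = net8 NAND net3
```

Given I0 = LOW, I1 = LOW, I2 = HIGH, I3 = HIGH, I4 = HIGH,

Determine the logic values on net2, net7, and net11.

net1 = I0 NAND I3 = LOW NAND HIGH = HIGH
net2 = I1 NAND I2 = LOW NAND HIGH = HIGH
net3 = net2 NAND net1 = HIGH NAND HIGH = LOW
net4 = net3 OR net2 = LOW OR HIGH = HIGH
net7 = net3 NAND I3 = LOW NAND HIGH = HIGH
net8 = net4 NAND I4 = HIGH NAND HIGH = LOW
net11 = net8 NAND net3 = LOW NAND LOW = HIGH

net2 = HIGH, net7 = HIGH, net11 = HIGH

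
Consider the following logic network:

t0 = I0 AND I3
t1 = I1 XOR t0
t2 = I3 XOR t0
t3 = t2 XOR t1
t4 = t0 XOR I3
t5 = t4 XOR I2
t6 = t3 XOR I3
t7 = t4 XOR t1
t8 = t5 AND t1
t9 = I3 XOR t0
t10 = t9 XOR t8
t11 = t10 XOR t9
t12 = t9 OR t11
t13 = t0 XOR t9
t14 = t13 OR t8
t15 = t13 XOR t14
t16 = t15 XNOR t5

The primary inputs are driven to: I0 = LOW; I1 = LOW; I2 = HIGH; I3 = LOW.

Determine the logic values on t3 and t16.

t0 = I0 AND I3 = LOW AND LOW = LOW
t1 = I1 XOR t0 = LOW XOR LOW = LOW
t2 = I3 XOR t0 = LOW XOR LOW = LOW
t3 = t2 XOR t1 = LOW XOR LOW = LOW
t4 = t0 XOR I3 = LOW XOR LOW = LOW
t5 = t4 XOR I2 = LOW XOR HIGH = HIGH
t8 = t5 AND t1 = HIGH AND LOW = LOW
t9 = I3 XOR t0 = LOW XOR LOW = LOW
t13 = t0 XOR t9 = LOW XOR LOW = LOW
t14 = t13 OR t8 = LOW OR LOW = LOW
t15 = t13 XOR t14 = LOW XOR LOW = LOW
t16 = t15 XNOR t5 = LOW XNOR HIGH = LOW

t3 = LOW  t16 = LOW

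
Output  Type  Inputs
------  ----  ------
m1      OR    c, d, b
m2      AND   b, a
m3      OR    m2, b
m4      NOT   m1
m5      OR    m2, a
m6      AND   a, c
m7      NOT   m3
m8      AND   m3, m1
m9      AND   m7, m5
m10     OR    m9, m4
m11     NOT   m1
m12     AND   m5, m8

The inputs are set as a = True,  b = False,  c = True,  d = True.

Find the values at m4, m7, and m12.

m4 = False, m7 = True, m12 = False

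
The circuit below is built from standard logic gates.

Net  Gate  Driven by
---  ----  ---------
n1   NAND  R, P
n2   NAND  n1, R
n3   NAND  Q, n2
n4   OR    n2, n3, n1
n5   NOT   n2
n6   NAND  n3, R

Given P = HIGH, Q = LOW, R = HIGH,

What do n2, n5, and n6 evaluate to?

n2 = HIGH; n5 = LOW; n6 = LOW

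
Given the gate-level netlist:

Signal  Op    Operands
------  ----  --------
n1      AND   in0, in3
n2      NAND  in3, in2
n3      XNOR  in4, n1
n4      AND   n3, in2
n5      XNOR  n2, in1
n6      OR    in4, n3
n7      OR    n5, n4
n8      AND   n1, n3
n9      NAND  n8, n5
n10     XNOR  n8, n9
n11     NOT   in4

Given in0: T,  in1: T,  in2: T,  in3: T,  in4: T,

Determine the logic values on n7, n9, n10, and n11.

n1 = in0 AND in3 = T AND T = T
n2 = in3 NAND in2 = T NAND T = F
n3 = in4 XNOR n1 = T XNOR T = T
n4 = n3 AND in2 = T AND T = T
n5 = n2 XNOR in1 = F XNOR T = F
n7 = n5 OR n4 = F OR T = T
n8 = n1 AND n3 = T AND T = T
n9 = n8 NAND n5 = T NAND F = T
n10 = n8 XNOR n9 = T XNOR T = T
n11 = NOT in4 = NOT T = F

n7 = T  n9 = T  n10 = T  n11 = F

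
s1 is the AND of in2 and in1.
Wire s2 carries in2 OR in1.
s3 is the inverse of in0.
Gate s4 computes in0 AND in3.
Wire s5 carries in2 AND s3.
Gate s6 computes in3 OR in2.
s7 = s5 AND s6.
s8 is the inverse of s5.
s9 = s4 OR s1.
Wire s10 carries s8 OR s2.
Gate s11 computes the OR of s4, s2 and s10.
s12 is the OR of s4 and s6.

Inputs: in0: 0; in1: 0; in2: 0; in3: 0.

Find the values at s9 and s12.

s9 = 0  s12 = 0

s1 = in2 AND in1 = 0 AND 0 = 0
s4 = in0 AND in3 = 0 AND 0 = 0
s6 = in3 OR in2 = 0 OR 0 = 0
s9 = s4 OR s1 = 0 OR 0 = 0
s12 = s4 OR s6 = 0 OR 0 = 0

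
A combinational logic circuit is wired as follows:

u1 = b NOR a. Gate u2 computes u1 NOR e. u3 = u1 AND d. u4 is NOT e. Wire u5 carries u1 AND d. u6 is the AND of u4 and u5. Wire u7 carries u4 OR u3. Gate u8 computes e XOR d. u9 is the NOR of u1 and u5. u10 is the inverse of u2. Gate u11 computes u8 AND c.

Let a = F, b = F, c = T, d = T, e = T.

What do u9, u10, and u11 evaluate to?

u9 = F, u10 = T, u11 = F

u1 = b NOR a = F NOR F = T
u2 = u1 NOR e = T NOR T = F
u5 = u1 AND d = T AND T = T
u8 = e XOR d = T XOR T = F
u9 = u1 NOR u5 = T NOR T = F
u10 = NOT u2 = NOT F = T
u11 = u8 AND c = F AND T = F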